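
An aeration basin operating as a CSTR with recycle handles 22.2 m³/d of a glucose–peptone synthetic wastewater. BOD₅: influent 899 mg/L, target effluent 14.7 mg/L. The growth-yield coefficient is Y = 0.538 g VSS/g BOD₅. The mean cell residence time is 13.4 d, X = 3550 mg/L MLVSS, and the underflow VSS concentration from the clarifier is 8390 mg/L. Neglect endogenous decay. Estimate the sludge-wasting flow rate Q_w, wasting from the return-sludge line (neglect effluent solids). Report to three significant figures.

Biomass mass balance (decay neglected): V·X = Y·Q·(S₀ − S)·θ_c, so V = 0.538 × 22.2 × (899 − 14.7) × 13.4 / 3550 = 39.87 m³.
θ_c = V·X/(Q_w·X_r) when wasting from the recycle, so Q_w = V·X/(θ_c·X_r) = 39.87 × 3550 / (13.4 × 8390) = 1.259 m³/d.

Q_w ≈ 1.26 m³/d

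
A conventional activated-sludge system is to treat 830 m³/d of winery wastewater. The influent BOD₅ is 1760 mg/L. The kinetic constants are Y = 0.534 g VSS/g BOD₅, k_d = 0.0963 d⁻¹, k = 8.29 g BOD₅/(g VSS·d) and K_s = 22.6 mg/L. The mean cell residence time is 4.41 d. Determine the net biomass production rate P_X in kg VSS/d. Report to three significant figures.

For a completely mixed reactor with recycle the Lawrence–McCarty relation gives S = K_s·(1 + k_d·θ_c) / [θ_c·(Y·k − k_d) − 1] = 22.6 × (1 + 0.0963 × 4.41) / [4.41 × (0.534 × 8.29 − 0.0963) − 1] = 32.20 / 18.10 = 1.779 mg/L.
The observed yield is Y_obs = Y/(1 + k_d·θ_c) = 0.534 / (1 + 0.0963 × 4.41) = 0.534 / 1.425 = 0.3748 g VSS per g BOD₅ removed.
Q·(S₀ − S) = 830 × (1760 − 1.78) × 10⁻³ = 1459 kg/d removed.
Net biomass production P_X = Y_obs × Q·(S₀ − S) = 0.3748 × 1459 = 547.0 kg VSS/d.

P_X ≈ 547 kg VSS/d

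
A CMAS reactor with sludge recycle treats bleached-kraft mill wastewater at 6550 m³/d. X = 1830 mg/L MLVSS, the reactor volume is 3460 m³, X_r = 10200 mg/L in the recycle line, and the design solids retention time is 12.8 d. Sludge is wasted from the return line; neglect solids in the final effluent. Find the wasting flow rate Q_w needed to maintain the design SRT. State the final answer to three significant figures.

Q_w ≈ 48.5 m³/d

θ_c = V·X/(Q_w·X_r) when wasting from the recycle, so Q_w = V·X/(θ_c·X_r) = 3460 × 1830 / (12.8 × 10200) = 48.50 m³/d.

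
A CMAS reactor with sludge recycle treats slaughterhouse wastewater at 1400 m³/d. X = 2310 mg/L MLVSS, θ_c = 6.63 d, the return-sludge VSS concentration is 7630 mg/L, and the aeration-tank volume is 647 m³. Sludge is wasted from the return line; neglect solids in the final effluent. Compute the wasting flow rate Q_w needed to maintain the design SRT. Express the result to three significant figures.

Wasting from the return line (neglecting effluent solids): Q_w = V·X / (θ_c·X_r) = 647.0 × 2310 / (6.63 × 7630) = 29.54 m³/d.

Q_w ≈ 29.5 m³/d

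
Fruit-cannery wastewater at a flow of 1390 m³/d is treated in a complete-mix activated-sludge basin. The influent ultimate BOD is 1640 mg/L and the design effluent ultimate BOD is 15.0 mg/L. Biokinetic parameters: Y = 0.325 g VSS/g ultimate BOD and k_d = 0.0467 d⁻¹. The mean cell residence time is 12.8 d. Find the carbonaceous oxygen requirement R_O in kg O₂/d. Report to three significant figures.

The observed yield is Y_obs = Y/(1 + k_d·θ_c) = 0.325 / (1 + 0.0467 × 12.8) = 0.325 / 1.598 = 0.2034 g VSS per g ultimate BOD removed.
Mass of ultimate BOD removed per day: Q(S₀ − S) = 1390 × 1625 g/m³ = 2259 kg/d.
P_X = Y_obs·Q·(S₀ − S) = 0.2034 × 2259 = 459.5 kg VSS/d.
R_O = Q·(S₀ − S) − 1.42·P_X = 2259 − 1.42 × 459.5 = 1606 kg O₂/d.

R_O ≈ 1610 kg O₂/d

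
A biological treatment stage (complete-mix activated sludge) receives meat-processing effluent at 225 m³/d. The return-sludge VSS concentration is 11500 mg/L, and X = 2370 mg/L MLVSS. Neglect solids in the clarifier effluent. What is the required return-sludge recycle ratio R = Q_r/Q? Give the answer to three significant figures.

Solids balance on the clarifier gives (1+R)X = R·X_r, so R = X/(X_r − X) = 2370 / (11500 − 2370) = 0.2596.

R ≈ 0.260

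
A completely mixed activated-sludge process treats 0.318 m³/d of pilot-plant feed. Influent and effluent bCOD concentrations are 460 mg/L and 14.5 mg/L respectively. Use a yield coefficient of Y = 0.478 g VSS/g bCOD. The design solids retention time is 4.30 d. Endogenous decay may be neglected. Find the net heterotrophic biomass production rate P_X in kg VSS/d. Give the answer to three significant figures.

P_X ≈ 0.0677 kg VSS/d

Since k_d ≈ 0, Y_obs = Y = 0.478 g VSS/g bCOD.
ΔS = 460 − 14.5 = 445.5 mg/L, so the substrate removal rate is 0.318 × 445.5/1000 = 0.1417 kg bCOD/d.
P_X = Y_obs · Q(S₀ − S) = 0.4780 × 0.1417 = 0.06772 kg VSS/d.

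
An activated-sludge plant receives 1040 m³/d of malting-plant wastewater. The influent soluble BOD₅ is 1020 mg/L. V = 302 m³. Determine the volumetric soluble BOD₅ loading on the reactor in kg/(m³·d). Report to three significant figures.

L_v = Q S₀ / V = 1040 × 1020 × 10⁻³ / 302.0 = 3.513 kg/(m³·d).

L_v ≈ 3.51 kg soluble BOD₅/(m³·d)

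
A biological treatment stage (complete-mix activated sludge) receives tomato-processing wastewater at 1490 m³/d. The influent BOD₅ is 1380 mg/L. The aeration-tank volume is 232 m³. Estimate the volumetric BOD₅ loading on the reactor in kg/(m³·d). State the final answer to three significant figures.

Volumetric loading L_v = Q·S₀ / V = 1490 × 1380 g/m³ / 232.0 m³ = 8863 g/(m³·d) = 8.863 kg BOD₅/(m³·d).

L_v ≈ 8.86 kg BOD₅/(m³·d)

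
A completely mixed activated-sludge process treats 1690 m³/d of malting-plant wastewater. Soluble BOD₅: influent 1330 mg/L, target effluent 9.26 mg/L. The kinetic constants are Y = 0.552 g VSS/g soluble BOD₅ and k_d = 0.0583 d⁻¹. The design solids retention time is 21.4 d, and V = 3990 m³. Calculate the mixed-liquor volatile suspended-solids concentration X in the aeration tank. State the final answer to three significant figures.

X ≈ 2940 mg/L

Solving the biomass balance for X: X = Y Q (S₀−S) θ_c / [V (1+k_d θ_c)] = 0.552 × 1690 × (1330 − 9.26) × 21.4 / [3990 × (1 + 0.0583 × 21.4)] = 2940 mg/L.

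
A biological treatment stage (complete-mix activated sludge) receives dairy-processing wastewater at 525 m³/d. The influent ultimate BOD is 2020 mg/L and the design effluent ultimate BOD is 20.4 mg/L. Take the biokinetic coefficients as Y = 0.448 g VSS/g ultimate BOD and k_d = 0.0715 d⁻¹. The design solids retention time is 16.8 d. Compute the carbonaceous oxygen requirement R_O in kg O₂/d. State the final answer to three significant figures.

Correct the yield for decay: Y_obs = Y/(1 + k_d θ_c) = 0.448 / (1 + 0.0715 × 16.8) = 0.448 / 2.201 = 0.2035.
Q·(S₀ − S) = 525 × (2020 − 20.4) × 10⁻³ = 1050 kg/d removed.
Biomass synthesised: P_X = Y_obs × 1050 = 213.7 kg VSS/d.
Carbonaceous O₂ demand = substrate oxidised − cell-mass equivalent = 1050 − 1.42 × 213.7 = 746.4 kg O₂/d.

R_O ≈ 746 kg O₂/d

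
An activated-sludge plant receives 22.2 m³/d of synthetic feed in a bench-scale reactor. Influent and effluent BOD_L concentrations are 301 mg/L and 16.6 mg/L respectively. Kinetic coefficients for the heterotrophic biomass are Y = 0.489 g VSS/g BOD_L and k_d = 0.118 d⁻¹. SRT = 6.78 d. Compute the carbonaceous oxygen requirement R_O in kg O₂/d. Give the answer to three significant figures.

R_O ≈ 3.88 kg O₂/d

The observed yield is Y_obs = Y/(1 + k_d·θ_c) = 0.489 / (1 + 0.118 × 6.78) = 0.489 / 1.800 = 0.2717 g VSS per g BOD_L removed.
ΔS = 301 − 16.6 = 284.4 mg/L, so the substrate removal rate is 22.2 × 284.4/1000 = 6.314 kg BOD_L/d.
Net sludge production P_X = 0.2717 × 6.314 = 1.715 kg VSS/d.
Carbonaceous O₂ demand = substrate oxidised − cell-mass equivalent = 6.314 − 1.42 × 1.715 = 3.878 kg O₂/d.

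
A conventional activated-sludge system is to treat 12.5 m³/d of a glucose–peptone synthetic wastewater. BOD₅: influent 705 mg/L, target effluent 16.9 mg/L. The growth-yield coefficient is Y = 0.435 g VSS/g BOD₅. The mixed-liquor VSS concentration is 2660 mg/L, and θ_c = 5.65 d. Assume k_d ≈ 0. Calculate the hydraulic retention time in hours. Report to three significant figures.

τ ≈ 15.3 h

Biomass mass balance (decay neglected): V·X = Y·Q·(S₀ − S)·θ_c, so V = 0.435 × 12.5 × (705 − 16.9) × 5.65 / 2660 = 7.947 m³.
HRT = V/Q = 7.947 m³ / 12.5 m³·d⁻¹ = 0.6358 d × 24 = 15.26 h.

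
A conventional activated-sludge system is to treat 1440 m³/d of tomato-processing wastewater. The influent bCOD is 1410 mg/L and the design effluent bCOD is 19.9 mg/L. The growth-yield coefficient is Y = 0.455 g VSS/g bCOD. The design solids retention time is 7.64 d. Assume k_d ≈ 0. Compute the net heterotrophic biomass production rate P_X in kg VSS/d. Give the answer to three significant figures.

P_X ≈ 911 kg VSS/d

Since k_d ≈ 0, Y_obs = Y = 0.455 g VSS/g bCOD.
Substrate removed = Q·(S₀ − S) = 1440 m³/d × (1410 − 19.9) g/m³ = 2×10^6 g/d = 2002 kg/d.
Biomass produced: P_X = Y_obs·Q·ΔS = 0.4550 × 2002 ≈ 910.8 kg VSS/d.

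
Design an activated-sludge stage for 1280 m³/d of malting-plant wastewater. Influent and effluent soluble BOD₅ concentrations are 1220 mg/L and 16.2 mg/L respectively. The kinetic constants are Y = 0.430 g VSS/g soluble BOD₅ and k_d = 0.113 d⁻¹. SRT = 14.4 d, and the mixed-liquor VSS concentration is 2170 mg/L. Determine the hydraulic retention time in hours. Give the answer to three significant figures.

Rearranging the biomass balance for a CMAS with decay, V = Y·Q·ΔS·θ_c / [X·(1+k_d θ_c)] = 0.430 × 1280 × (1220 − 16.2) × 14.4 / [2170 × (1 + 0.113 × 14.4)] = 9.54×10^6 / 5701 = 1674 m³.
HRT = V/Q = 1674 m³ / 1280 m³·d⁻¹ = 1.307 d × 24 = 31.38 h.

τ ≈ 31.4 h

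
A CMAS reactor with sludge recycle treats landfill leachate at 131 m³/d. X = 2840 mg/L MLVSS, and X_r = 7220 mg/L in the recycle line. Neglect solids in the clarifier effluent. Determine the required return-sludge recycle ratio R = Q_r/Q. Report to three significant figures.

R ≈ 0.648

Mass balance around the secondary clarifier (neglecting effluent solids): R = X / (X_r − X) = 2840 / (7220 − 2840) = 0.6484.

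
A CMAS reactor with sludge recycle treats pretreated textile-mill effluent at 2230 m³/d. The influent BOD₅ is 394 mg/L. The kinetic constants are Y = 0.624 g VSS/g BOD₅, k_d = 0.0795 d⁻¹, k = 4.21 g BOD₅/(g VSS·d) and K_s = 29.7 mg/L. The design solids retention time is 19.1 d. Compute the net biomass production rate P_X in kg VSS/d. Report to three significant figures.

P_X ≈ 217 kg VSS/d

Effluent substrate depends only on kinetics and SRT: S = K_s(1 + k_d θ_c) / [θ_c(Yk − k_d) − 1] = 29.7 × (1 + 0.0795 × 19.1) / [19.1 × (0.624 × 4.21 − 0.0795) − 1] = 74.80 / 47.66 = 1.569 mg/L.
Observed yield with endogenous decay: Y_obs = Y / (1 + k_d·θ_c) = 0.624 / (1 + 0.0795 × 19.1) = 0.624 / 2.518 = 0.2478 g VSS/g BOD₅.
Substrate removed = Q·(S₀ − S) = 2230 m³/d × (394 − 1.57) g/m³ = 8.75×10^5 g/d = 875.1 kg/d.
So the net sludge growth is P_X = 0.2478 × 875.1 = 216.8 kg VSS/d.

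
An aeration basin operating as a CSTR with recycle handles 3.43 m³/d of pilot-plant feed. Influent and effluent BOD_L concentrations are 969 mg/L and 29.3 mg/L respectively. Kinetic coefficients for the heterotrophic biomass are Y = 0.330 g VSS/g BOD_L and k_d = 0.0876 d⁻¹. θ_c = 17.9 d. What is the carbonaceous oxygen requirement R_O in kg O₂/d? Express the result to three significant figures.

The observed yield is Y_obs = Y/(1 + k_d·θ_c) = 0.330 / (1 + 0.0876 × 17.9) = 0.330 / 2.568 = 0.1285 g VSS per g BOD_L removed.
Q·(S₀ − S) = 3.43 × (969 − 29.3) × 10⁻³ = 3.223 kg/d removed.
P_X = Y_obs·Q·(S₀ − S) = 0.1285 × 3.223 = 0.4142 kg VSS/d.
Carbonaceous O₂ demand = substrate oxidised − cell-mass equivalent = 3.223 − 1.42 × 0.4142 = 2.635 kg O₂/d.

R_O ≈ 2.64 kg O₂/d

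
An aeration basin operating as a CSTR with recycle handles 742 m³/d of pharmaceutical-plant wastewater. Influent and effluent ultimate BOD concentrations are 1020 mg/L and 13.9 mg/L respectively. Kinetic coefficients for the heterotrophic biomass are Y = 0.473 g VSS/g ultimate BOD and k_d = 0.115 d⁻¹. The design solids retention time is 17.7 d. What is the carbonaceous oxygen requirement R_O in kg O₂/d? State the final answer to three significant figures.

Y_obs = Y / (1 + k_d θ_c) = 0.473 / (1 + 0.115 × 17.7) = 0.473 / 3.035 = 0.1558.
Substrate removed = Q·(S₀ − S) = 742 m³/d × (1020 − 13.9) g/m³ = 7.47×10^5 g/d = 746.5 kg/d.
Net sludge production P_X = 0.1558 × 746.5 = 116.3 kg VSS/d.
R_O = Q·(S₀ − S) − 1.42·P_X = 746.5 − 1.42 × 116.3 = 581.3 kg O₂/d.

R_O ≈ 581 kg O₂/d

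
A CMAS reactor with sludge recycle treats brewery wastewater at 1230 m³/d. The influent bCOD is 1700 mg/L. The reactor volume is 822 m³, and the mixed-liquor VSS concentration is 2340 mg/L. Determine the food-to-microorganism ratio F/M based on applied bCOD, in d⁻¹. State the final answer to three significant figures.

F/M ≈ 1.09 d⁻¹

F/M = applied load / biomass = Q·S₀/(V·X) = 1230 × 1700 / (822.0 × 2340) = 1.087 d⁻¹.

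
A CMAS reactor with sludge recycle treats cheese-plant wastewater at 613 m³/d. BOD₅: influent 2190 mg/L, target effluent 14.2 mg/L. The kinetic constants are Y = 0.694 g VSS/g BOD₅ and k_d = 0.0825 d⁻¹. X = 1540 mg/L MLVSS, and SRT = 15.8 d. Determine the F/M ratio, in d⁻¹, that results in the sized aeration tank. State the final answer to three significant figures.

F/M ≈ 0.211 d⁻¹

From the SRT design equation V = Y Q (S₀−S) θ_c / [X (1 + k_d θ_c)] = 0.694 × 613 × (2190 − 14.2) × 15.8 / [1540 × (1 + 0.0825 × 15.8)] = 1.46×10^7 / 3547 = 4123 m³.
Food-to-microorganism ratio F/M = Q S₀ / (V X) = 613 × 2190 / (4123 × 1540) = 0.2114 d⁻¹.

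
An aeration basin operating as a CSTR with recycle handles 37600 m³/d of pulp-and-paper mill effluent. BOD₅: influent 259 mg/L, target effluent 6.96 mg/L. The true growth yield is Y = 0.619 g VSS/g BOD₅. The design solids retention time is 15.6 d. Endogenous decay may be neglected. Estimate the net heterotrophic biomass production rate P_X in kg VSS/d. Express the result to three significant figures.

Since k_d ≈ 0, Y_obs = Y = 0.619 g VSS/g BOD₅.
Mass of BOD₅ removed per day: Q(S₀ − S) = 37600 × 252.0 g/m³ = 9477 kg/d.
Net biomass production P_X = Y_obs × Q·(S₀ − S) = 0.6190 × 9477 = 5866 kg VSS/d.

P_X ≈ 5870 kg VSS/d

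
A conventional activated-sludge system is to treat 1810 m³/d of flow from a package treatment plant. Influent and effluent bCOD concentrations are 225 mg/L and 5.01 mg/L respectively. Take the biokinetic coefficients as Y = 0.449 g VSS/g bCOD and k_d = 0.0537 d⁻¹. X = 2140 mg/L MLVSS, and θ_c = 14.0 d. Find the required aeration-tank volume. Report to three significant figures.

V ≈ 668 m³

From the SRT design equation V = Y Q (S₀−S) θ_c / [X (1 + k_d θ_c)] = 0.449 × 1810 × (225 − 5.01) × 14.0 / [2140 × (1 + 0.0537 × 14.0)] = 2.5×10^6 / 3749 = 667.7 m³.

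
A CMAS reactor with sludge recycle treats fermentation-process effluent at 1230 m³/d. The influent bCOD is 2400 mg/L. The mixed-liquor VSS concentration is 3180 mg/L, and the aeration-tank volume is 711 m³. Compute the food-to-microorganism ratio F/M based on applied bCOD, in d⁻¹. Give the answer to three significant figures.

F/M ≈ 1.31 d⁻¹

F/M = applied load / biomass = Q·S₀/(V·X) = 1230 × 2400 / (711.0 × 3180) = 1.306 d⁻¹.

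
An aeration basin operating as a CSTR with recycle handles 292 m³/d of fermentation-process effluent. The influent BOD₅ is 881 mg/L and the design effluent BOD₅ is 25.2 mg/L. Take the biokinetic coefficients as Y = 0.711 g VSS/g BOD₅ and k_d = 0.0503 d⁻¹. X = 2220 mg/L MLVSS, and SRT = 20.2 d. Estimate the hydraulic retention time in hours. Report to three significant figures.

Rearranging the biomass balance for a CMAS with decay, V = Y·Q·ΔS·θ_c / [X·(1+k_d θ_c)] = 0.711 × 292 × (881 − 25.2) × 20.2 / [2220 × (1 + 0.0503 × 20.2)] = 3.59×10^6 / 4476 = 801.9 m³.
Hydraulic retention time τ = V/Q = 801.9 / 292 = 2.746 d = 65.91 h.

τ ≈ 65.9 h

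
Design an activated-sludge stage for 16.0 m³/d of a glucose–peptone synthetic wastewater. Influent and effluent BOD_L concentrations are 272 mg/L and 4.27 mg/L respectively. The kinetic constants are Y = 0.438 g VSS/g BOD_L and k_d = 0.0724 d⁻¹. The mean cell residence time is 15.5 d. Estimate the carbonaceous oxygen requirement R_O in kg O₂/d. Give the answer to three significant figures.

The observed yield is Y_obs = Y/(1 + k_d·θ_c) = 0.438 / (1 + 0.0724 × 15.5) = 0.438 / 2.122 = 0.2064 g VSS per g BOD_L removed.
Substrate removed = Q·(S₀ − S) = 16.0 m³/d × (272 − 4.27) g/m³ = 4.28×10^3 g/d = 4.284 kg/d.
Biomass synthesised: P_X = Y_obs × 4.284 = 0.8841 kg VSS/d.
R_O = Q·ΔS − 1.42 P_X = 4.284 − 1.255 = 3.028 kg O₂/d.

R_O ≈ 3.03 kg O₂/d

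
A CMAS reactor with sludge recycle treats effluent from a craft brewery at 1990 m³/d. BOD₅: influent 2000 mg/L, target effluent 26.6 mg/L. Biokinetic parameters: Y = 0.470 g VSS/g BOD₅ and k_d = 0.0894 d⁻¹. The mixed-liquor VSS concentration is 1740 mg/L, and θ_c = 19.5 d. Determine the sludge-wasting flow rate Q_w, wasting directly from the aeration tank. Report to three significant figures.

Q_w ≈ 387 m³/d

Steady-state biomass mass balance: V·X·(1 + k_d·θ_c) = Y·Q·(S₀ − S)·θ_c, so V = 0.470 × 1990 × (2000 − 26.6) × 19.5 / [1740 × (1 + 0.0894 × 19.5)] = 3.6×10^7 / 4773 = 7540 m³.
With mixed-liquor wasting, θ_c = V/Q_w, so Q_w = V/θ_c = 7540/19.5 = 386.7 m³/d.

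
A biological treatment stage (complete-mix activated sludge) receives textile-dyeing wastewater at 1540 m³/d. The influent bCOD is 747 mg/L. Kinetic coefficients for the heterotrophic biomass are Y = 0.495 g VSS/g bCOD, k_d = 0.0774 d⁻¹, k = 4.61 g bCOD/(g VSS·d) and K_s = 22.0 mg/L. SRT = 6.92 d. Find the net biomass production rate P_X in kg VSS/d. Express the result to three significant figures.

P_X ≈ 370 kg VSS/d

From the Monod/SRT balance for a CMAS, S = K_s·(1+k_d θ_c)/[θ_c·(Y k − k_d) − 1] = 22.0 × (1 + 0.0774 × 6.92) / [6.92 × (0.495 × 4.61 − 0.0774) − 1] = 33.78 / 14.26 = 2.370 mg/L.
Correct the yield for decay: Y_obs = Y/(1 + k_d θ_c) = 0.495 / (1 + 0.0774 × 6.92) = 0.495 / 1.536 = 0.3223.
ΔS = 747 − 2.37 = 744.6 mg/L, so the substrate removal rate is 1540 × 744.6/1000 = 1147 kg bCOD/d.
So the net sludge growth is P_X = 0.3223 × 1147 = 369.6 kg VSS/d.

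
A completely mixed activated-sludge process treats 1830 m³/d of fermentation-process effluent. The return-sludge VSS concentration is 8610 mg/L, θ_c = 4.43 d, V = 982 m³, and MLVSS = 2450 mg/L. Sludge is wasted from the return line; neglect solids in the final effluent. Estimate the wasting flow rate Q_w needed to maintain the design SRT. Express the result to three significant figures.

Q_w ≈ 63.1 m³/d

Wasting from the return line (neglecting effluent solids): Q_w = V·X / (θ_c·X_r) = 982.0 × 2450 / (4.43 × 8610) = 63.08 m³/d.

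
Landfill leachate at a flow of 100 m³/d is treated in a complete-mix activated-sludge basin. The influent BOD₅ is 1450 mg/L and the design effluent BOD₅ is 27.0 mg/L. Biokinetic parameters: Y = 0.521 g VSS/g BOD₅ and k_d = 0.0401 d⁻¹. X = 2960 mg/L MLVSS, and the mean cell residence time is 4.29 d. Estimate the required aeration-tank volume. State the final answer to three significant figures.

V ≈ 91.7 m³

From the SRT design equation V = Y Q (S₀−S) θ_c / [X (1 + k_d θ_c)] = 0.521 × 100 × (1450 − 27.0) × 4.29 / [2960 × (1 + 0.0401 × 4.29)] = 3.18×10^5 / 3469 = 91.68 m³.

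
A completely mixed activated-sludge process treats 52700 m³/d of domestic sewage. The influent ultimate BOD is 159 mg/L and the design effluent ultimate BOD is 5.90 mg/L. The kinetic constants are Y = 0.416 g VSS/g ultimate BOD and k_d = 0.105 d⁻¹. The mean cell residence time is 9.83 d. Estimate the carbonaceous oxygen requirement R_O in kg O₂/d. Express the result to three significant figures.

R_O ≈ 5720 kg O₂/d

Correct the yield for decay: Y_obs = Y/(1 + k_d θ_c) = 0.416 / (1 + 0.105 × 9.83) = 0.416 / 2.032 = 0.2047.
Substrate removed = Q·(S₀ − S) = 52700 m³/d × (159 − 5.90) g/m³ = 8.07×10^6 g/d = 8068 kg/d.
Biomass synthesised: P_X = Y_obs × 8068 = 1652 kg VSS/d.
Carbonaceous O₂ demand = substrate oxidised − cell-mass equivalent = 8068 − 1.42 × 1652 = 5723 kg O₂/d.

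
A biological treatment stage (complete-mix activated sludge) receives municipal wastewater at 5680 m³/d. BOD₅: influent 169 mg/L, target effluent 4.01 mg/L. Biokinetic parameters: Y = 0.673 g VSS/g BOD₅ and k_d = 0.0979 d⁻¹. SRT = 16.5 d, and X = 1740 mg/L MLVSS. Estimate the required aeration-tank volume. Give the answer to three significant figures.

V ≈ 2290 m³

Steady-state biomass mass balance: V·X·(1 + k_d·θ_c) = Y·Q·(S₀ − S)·θ_c, so V = 0.673 × 5680 × (169 − 4.01) × 16.5 / [1740 × (1 + 0.0979 × 16.5)] = 1.04×10^7 / 4551 = 2287 m³.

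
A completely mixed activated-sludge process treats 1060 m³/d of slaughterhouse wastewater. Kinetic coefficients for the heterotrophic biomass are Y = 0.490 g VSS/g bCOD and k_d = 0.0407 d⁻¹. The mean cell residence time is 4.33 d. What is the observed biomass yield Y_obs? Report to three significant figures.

Observed yield with endogenous decay: Y_obs = Y / (1 + k_d·θ_c) = 0.490 / (1 + 0.0407 × 4.33) = 0.490 / 1.176 = 0.4166 g VSS/g bCOD.

Y_obs ≈ 0.417 g VSS/g bCOD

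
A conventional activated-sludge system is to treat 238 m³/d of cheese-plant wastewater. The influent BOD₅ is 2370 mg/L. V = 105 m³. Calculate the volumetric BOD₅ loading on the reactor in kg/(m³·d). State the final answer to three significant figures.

Applied BOD₅ load per unit volume = Q·S₀/V = (238 × 2370/1000)/105.0 = 5.372 kg BOD₅·m⁻³·d⁻¹.

L_v ≈ 5.37 kg BOD₅/(m³·d)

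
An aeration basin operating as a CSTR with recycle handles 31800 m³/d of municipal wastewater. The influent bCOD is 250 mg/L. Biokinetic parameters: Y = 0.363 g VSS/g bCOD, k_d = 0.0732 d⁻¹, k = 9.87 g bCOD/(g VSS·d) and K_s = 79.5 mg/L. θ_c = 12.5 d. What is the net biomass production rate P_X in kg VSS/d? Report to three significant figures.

P_X ≈ 1490 kg VSS/d

Effluent substrate depends only on kinetics and SRT: S = K_s(1 + k_d θ_c) / [θ_c(Yk − k_d) − 1] = 79.5 × (1 + 0.0732 × 12.5) / [12.5 × (0.363 × 9.87 − 0.0732) − 1] = 152.2 / 42.87 = 3.551 mg/L.
The observed yield is Y_obs = Y/(1 + k_d·θ_c) = 0.363 / (1 + 0.0732 × 12.5) = 0.363 / 1.915 = 0.1896 g VSS per g bCOD removed.
ΔS = 250 − 3.55 = 246.4 mg/L, so the substrate removal rate is 31800 × 246.4/1000 = 7837 kg bCOD/d.
Net biomass production P_X = Y_obs × Q·(S₀ − S) = 0.1896 × 7837 = 1486 kg VSS/d.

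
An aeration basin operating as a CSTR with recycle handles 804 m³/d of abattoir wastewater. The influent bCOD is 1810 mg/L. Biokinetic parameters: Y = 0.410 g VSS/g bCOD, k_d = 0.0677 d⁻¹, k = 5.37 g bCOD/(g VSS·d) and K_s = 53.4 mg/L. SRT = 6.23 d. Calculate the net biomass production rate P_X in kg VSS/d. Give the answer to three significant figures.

From the Monod/SRT balance for a CMAS, S = K_s·(1+k_d θ_c)/[θ_c·(Y k − k_d) − 1] = 53.4 × (1 + 0.0677 × 6.23) / [6.23 × (0.410 × 5.37 − 0.0677) − 1] = 75.92 / 12.29 = 6.175 mg/L.
The observed yield is Y_obs = Y/(1 + k_d·θ_c) = 0.410 / (1 + 0.0677 × 6.23) = 0.410 / 1.422 = 0.2884 g VSS per g bCOD removed.
ΔS = 1810 − 6.18 = 1804 mg/L, so the substrate removal rate is 804 × 1804/1000 = 1450 kg bCOD/d.
So the net sludge growth is P_X = 0.2884 × 1450 = 418.2 kg VSS/d.

P_X ≈ 418 kg VSS/d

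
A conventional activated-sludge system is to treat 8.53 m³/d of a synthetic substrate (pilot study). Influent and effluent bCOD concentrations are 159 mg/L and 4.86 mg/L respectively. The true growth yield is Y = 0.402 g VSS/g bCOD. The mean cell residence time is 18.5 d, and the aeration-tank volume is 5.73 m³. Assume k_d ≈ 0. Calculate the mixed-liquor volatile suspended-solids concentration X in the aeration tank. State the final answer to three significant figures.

From V·X = Y·Q·(S₀ − S)·θ_c (decay neglected): X = 0.402 × 8.53 × (159 − 4.86) × 18.5 / 5.73 = 1707 mg/L.

X ≈ 1710 mg/L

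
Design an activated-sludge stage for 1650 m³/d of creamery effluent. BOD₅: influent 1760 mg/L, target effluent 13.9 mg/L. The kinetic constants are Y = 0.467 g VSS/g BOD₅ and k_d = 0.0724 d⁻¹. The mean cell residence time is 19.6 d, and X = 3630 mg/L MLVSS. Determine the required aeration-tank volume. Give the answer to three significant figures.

V ≈ 3000 m³

Rearranging the biomass balance for a CMAS with decay, V = Y·Q·ΔS·θ_c / [X·(1+k_d θ_c)] = 0.467 × 1650 × (1760 − 13.9) × 19.6 / [3630 × (1 + 0.0724 × 19.6)] = 2.64×10^7 / 8781 = 3003 m³.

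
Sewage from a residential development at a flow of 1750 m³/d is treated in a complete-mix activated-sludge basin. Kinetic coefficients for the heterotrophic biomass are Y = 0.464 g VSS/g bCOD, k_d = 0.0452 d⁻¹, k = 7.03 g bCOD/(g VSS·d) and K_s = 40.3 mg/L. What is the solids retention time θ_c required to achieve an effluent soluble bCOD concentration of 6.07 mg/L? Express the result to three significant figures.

Specific growth rate at S = 6.07 mg/L: μ = YkS/(K_s+S) = 0.464·7.03·6.07/(40.3+6.07) = 0.4270 d⁻¹.
θ_c = 1/(μ − k_d) = 1/(0.4270 − 0.0452) = 1/0.3818 = 2.619 d.

θ_c ≈ 2.62 d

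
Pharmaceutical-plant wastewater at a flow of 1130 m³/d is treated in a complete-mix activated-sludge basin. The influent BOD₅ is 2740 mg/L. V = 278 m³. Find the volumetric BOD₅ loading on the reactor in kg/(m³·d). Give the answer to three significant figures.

Applied BOD₅ load per unit volume = Q·S₀/V = (1130 × 2740/1000)/278.0 = 11.14 kg BOD₅·m⁻³·d⁻¹.

L_v ≈ 11.1 kg BOD₅/(m³·d)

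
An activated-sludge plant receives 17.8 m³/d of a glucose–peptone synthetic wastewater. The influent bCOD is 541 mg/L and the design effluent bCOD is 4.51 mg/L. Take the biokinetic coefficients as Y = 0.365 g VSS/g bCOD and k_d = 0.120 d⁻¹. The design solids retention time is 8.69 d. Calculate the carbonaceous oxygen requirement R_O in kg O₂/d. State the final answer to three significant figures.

The observed yield is Y_obs = Y/(1 + k_d·θ_c) = 0.365 / (1 + 0.120 × 8.69) = 0.365 / 2.043 = 0.1787 g VSS per g bCOD removed.
Substrate removed = Q·(S₀ − S) = 17.8 m³/d × (541 − 4.51) g/m³ = 9.55×10^3 g/d = 9.550 kg/d.
Net sludge production P_X = 0.1787 × 9.550 = 1.706 kg VSS/d.
Carbonaceous O₂ demand = substrate oxidised − cell-mass equivalent = 9.550 − 1.42 × 1.706 = 7.127 kg O₂/d.

R_O ≈ 7.13 kg O₂/d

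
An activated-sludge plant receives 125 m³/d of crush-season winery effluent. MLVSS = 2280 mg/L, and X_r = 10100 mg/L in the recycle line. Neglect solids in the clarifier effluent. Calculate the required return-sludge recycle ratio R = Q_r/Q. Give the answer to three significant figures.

R = Q_r/Q = X/(X_r − X) = 2280 / (10100 − 2280) = 0.2916.

R ≈ 0.292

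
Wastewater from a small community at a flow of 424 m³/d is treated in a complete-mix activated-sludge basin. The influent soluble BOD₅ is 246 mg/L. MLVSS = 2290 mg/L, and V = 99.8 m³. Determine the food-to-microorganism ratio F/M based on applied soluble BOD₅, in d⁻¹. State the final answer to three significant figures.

F/M ≈ 0.456 d⁻¹

F/M = applied load / biomass = Q·S₀/(V·X) = 424 × 246 / (99.80 × 2290) = 0.4564 d⁻¹.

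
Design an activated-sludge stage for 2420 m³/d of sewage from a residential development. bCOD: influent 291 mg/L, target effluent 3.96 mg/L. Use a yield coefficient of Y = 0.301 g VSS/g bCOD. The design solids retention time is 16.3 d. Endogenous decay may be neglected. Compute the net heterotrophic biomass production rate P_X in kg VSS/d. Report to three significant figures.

Since k_d ≈ 0, Y_obs = Y = 0.301 g VSS/g bCOD.
ΔS = 291 − 3.96 = 287.0 mg/L, so the substrate removal rate is 2420 × 287.0/1000 = 694.6 kg bCOD/d.
So the net sludge growth is P_X = 0.3010 × 694.6 = 209.1 kg VSS/d.

P_X ≈ 209 kg VSS/d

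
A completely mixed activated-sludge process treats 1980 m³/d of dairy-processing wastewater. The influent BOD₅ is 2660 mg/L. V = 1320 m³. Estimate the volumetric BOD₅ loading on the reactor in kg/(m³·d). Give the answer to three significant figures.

Volumetric loading L_v = Q·S₀ / V = 1980 × 2660 g/m³ / 1320 m³ = 3990 g/(m³·d) = 3.990 kg BOD₅/(m³·d).

L_v ≈ 3.99 kg BOD₅/(m³·d)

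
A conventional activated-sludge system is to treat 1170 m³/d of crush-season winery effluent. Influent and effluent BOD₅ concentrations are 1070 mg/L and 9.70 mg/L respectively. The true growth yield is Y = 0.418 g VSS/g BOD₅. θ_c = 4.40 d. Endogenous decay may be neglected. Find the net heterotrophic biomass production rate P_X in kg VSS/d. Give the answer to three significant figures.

P_X ≈ 519 kg VSS/d

Since k_d ≈ 0, Y_obs = Y = 0.418 g VSS/g BOD₅.
Q·(S₀ − S) = 1170 × (1070 − 9.70) × 10⁻³ = 1241 kg/d removed.
Net biomass production P_X = Y_obs × Q·(S₀ − S) = 0.4180 × 1241 = 518.6 kg VSS/d.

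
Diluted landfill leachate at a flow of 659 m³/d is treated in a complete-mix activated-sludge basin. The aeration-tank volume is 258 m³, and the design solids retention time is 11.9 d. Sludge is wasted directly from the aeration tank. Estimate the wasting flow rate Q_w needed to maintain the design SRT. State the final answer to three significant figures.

For wasting at MLVSS concentration, Q_w = V/θ_c = 258.0/11.9 = 21.68 m³/d.

Q_w ≈ 21.7 m³/d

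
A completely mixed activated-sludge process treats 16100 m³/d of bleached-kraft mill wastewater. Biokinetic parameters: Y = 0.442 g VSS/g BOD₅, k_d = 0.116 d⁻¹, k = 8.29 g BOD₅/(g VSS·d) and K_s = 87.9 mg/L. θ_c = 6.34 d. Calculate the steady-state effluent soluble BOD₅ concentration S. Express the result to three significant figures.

For a completely mixed reactor with recycle the Lawrence–McCarty relation gives S = K_s·(1 + k_d·θ_c) / [θ_c·(Y·k − k_d) − 1] = 87.9 × (1 + 0.116 × 6.34) / [6.34 × (0.442 × 8.29 − 0.116) − 1] = 152.5 / 21.50 = 7.097 mg/L.

S ≈ 7.10 mg/L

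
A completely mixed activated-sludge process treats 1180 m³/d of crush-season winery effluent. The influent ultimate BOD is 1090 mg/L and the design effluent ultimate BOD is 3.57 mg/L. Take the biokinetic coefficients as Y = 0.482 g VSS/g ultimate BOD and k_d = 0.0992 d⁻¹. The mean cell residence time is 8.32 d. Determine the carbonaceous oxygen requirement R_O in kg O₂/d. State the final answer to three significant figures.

Observed yield with endogenous decay: Y_obs = Y / (1 + k_d·θ_c) = 0.482 / (1 + 0.0992 × 8.32) = 0.482 / 1.825 = 0.2641 g VSS/g ultimate BOD.
ΔS = 1090 − 3.57 = 1086 mg/L, so the substrate removal rate is 1180 × 1086/1000 = 1282 kg ultimate BOD/d.
Net sludge production P_X = 0.2641 × 1282 = 338.5 kg VSS/d.
R_O = Q·ΔS − 1.42 P_X = 1282 − 480.7 = 801.3 kg O₂/d.

R_O ≈ 801 kg O₂/d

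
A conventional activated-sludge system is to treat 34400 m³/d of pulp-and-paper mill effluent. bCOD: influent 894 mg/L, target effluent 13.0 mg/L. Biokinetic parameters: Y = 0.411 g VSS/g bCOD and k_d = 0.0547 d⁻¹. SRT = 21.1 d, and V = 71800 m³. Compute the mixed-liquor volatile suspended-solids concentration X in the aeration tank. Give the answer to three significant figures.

Solving the biomass balance for X: X = Y Q (S₀−S) θ_c / [V (1+k_d θ_c)] = 0.411 × 34400 × (894 − 13.0) × 21.1 / [71800 × (1 + 0.0547 × 21.1)] = 1699 mg/L.

X ≈ 1700 mg/L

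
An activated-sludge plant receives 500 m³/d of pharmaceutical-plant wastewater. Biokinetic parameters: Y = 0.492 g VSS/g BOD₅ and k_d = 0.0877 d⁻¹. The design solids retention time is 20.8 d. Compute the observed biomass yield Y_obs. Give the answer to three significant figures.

Y_obs ≈ 0.174 g VSS/g BOD₅

The observed yield is Y_obs = Y/(1 + k_d·θ_c) = 0.492 / (1 + 0.0877 × 20.8) = 0.492 / 2.824 = 0.1742 g VSS per g BOD₅ removed.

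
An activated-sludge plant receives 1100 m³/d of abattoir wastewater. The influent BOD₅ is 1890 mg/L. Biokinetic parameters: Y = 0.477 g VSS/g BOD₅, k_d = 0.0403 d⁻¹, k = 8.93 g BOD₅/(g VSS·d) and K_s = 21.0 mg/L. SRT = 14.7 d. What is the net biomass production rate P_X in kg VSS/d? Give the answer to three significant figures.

From the Monod/SRT balance for a CMAS, S = K_s·(1+k_d θ_c)/[θ_c·(Y k − k_d) − 1] = 21.0 × (1 + 0.0403 × 14.7) / [14.7 × (0.477 × 8.93 − 0.0403) − 1] = 33.44 / 61.02 = 0.5480 mg/L.
Observed yield with endogenous decay: Y_obs = Y / (1 + k_d·θ_c) = 0.477 / (1 + 0.0403 × 14.7) = 0.477 / 1.592 = 0.2995 g VSS/g BOD₅.
Substrate removed = Q·(S₀ − S) = 1100 m³/d × (1890 − 0.548) g/m³ = 2.08×10^6 g/d = 2078 kg/d.
Biomass produced: P_X = Y_obs·Q·ΔS = 0.2995 × 2078 ≈ 622.6 kg VSS/d.

P_X ≈ 623 kg VSS/d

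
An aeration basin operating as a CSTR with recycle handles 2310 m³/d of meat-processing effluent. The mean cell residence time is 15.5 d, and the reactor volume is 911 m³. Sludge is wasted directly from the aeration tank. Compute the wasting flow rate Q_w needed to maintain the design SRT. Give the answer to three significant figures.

Q_w ≈ 58.8 m³/d

Wasting from the aeration tank: Q_w = V / θ_c = 911.0 / 15.5 = 58.77 m³/d.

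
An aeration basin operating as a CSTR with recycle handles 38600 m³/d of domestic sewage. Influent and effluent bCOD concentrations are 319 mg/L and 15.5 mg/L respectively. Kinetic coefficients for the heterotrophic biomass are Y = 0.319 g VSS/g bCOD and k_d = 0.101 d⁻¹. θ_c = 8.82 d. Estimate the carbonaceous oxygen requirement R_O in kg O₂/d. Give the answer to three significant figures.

Y_obs = Y / (1 + k_d θ_c) = 0.319 / (1 + 0.101 × 8.82) = 0.319 / 1.891 = 0.1687.
Q·(S₀ − S) = 38600 × (319 − 15.5) × 10⁻³ = 11715 kg/d removed.
Biomass synthesised: P_X = Y_obs × 11715 = 1976 kg VSS/d.
R_O = Q·ΔS − 1.42 P_X = 11715 − 2807 = 8909 kg O₂/d.

R_O ≈ 8910 kg O₂/d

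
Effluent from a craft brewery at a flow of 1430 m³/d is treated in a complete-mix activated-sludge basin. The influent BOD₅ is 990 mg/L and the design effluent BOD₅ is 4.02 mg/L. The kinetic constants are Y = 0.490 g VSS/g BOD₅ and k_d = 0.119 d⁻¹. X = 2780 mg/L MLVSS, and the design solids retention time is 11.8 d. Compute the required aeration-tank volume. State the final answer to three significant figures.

V ≈ 1220 m³

From the SRT design equation V = Y Q (S₀−S) θ_c / [X (1 + k_d θ_c)] = 0.490 × 1430 × (990 − 4.02) × 11.8 / [2780 × (1 + 0.119 × 11.8)] = 8.15×10^6 / 6684 = 1220 m³.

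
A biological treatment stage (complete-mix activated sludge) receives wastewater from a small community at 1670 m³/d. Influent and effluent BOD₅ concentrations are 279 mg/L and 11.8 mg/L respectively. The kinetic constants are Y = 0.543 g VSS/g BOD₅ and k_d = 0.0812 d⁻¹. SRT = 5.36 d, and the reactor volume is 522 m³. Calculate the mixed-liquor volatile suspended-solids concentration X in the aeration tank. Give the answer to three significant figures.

X ≈ 1730 mg/L

X = Y·Q·ΔS·θ_c / [V·(1 + k_d θ_c)] = 0.543 × 1670 × (279 − 11.8) × 5.36 / [522 × (1 + 0.0812 × 5.36)] = 1734 mg/L.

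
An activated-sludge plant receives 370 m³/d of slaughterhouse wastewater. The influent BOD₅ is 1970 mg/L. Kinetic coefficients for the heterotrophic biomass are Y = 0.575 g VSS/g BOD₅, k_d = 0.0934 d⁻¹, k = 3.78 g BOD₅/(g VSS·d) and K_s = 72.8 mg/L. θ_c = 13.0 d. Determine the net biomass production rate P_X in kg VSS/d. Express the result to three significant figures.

From the Monod/SRT balance for a CMAS, S = K_s·(1+k_d θ_c)/[θ_c·(Y k − k_d) − 1] = 72.8 × (1 + 0.0934 × 13.0) / [13.0 × (0.575 × 3.78 − 0.0934) − 1] = 161.2 / 26.04 = 6.190 mg/L.
Correct the yield for decay: Y_obs = Y/(1 + k_d θ_c) = 0.575 / (1 + 0.0934 × 13.0) = 0.575 / 2.214 = 0.2597.
Q·(S₀ − S) = 370 × (1970 − 6.19) × 10⁻³ = 726.6 kg/d removed.
P_X = Y_obs · Q(S₀ − S) = 0.2597 × 726.6 = 188.7 kg VSS/d.

P_X ≈ 189 kg VSS/d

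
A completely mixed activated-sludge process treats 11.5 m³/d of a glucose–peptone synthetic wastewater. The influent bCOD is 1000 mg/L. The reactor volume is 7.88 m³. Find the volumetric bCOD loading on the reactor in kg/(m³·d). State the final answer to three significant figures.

Applied bCOD load per unit volume = Q·S₀/V = (11.5 × 1000/1000)/7.880 = 1.459 kg bCOD·m⁻³·d⁻¹.

L_v ≈ 1.46 kg bCOD/(m³·d)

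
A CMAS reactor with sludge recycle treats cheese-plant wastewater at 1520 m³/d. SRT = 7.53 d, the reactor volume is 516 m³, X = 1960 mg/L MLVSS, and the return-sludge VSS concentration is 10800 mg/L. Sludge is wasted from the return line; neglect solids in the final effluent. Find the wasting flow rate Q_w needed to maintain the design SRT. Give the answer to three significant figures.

Q_w ≈ 12.4 m³/d

Q_w = (V·X)/(θ_c X_r) = 516.0 × 1960 / (7.53 × 10800) = 12.44 m³/d.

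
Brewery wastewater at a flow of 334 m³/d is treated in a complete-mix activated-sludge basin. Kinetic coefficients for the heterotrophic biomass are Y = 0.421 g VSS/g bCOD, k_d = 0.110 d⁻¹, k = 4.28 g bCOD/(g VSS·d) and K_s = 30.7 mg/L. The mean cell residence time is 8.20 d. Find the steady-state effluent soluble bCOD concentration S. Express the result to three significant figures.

From the Monod/SRT balance for a CMAS, S = K_s·(1+k_d θ_c)/[θ_c·(Y k − k_d) − 1] = 30.7 × (1 + 0.110 × 8.20) / [8.20 × (0.421 × 4.28 − 0.110) − 1] = 58.39 / 12.87 = 4.536 mg/L.

S ≈ 4.54 mg/L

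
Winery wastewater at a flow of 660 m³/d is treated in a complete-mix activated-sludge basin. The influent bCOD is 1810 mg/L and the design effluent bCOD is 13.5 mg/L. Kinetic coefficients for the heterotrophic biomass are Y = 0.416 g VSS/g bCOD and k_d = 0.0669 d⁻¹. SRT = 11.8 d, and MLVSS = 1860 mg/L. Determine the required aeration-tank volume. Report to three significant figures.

Rearranging the biomass balance for a CMAS with decay, V = Y·Q·ΔS·θ_c / [X·(1+k_d θ_c)] = 0.416 × 660 × (1810 − 13.5) × 11.8 / [1860 × (1 + 0.0669 × 11.8)] = 5.82×10^6 / 3328 = 1749 m³.

V ≈ 1750 m³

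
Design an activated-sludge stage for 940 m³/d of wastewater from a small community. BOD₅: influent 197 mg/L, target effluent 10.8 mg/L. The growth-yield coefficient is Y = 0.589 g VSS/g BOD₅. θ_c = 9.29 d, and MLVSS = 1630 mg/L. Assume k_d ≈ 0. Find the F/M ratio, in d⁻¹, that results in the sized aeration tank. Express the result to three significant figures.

With k_d = 0 the design equation reduces to V = Y Q (S₀−S) θ_c / X = 0.589 × 940 × (197 − 10.8) × 9.29 / 1630 = 587.6 m³.
F/M = applied load / biomass = Q·S₀/(V·X) = 940 × 197 / (587.6 × 1630) = 0.1934 d⁻¹.

F/M ≈ 0.193 d⁻¹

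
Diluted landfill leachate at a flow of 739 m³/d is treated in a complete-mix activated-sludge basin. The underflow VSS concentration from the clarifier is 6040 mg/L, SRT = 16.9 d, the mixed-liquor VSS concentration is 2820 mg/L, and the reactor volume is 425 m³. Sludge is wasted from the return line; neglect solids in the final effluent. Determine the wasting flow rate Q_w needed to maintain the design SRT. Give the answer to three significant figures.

Q_w ≈ 11.7 m³/d

Q_w = (V·X)/(θ_c X_r) = 425.0 × 2820 / (16.9 × 6040) = 11.74 m³/d.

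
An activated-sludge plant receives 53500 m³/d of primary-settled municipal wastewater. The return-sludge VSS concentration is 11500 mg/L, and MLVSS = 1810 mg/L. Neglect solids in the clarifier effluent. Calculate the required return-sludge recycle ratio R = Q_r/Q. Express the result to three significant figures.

R ≈ 0.187

Solids balance on the clarifier gives (1+R)X = R·X_r, so R = X/(X_r − X) = 1810 / (11500 − 1810) = 0.1868.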